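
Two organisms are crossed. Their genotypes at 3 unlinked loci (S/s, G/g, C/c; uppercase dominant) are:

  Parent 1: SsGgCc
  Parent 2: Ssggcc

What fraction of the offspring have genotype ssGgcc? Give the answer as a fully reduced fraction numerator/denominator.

SsGgCc gametes: SGC×1, SGc×1, SgC×1, Sgc×1, sGC×1, sGc×1, sgC×1, sgc×1
Ssggcc gametes: Sgc×4, sgc×4
SsGgCc×Ssggcc grid (8·8=64): SSGgCc=4 SSGgcc=4 SSggCc=4 SSggcc=4 SsGgCc=8 SsGgcc=8 SsggCc=8 Ssggcc=8 ssGgCc=4 ssGgcc=4 ssggCc=4 ssggcc=4
ssGgcc hits 4/64; gcd=4; 4÷4/64÷4 = 1/16

P(ssGgcc) = 1/16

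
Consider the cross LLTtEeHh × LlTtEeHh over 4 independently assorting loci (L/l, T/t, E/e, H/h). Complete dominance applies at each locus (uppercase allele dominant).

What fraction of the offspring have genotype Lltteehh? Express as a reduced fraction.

LLTtEeHh gametes: LTEH×2, LTEh×2, LTeH×2, LTeh×2, LtEH×2, LtEh×2, LteH×2, Lteh×2
LlTtEeHh gametes: LTEH×1, LTEh×1, LTeH×1, LTeh×1, LtEH×1, LtEh×1, LteH×1, Lteh×1, lTEH×1, lTEh×1, lTeH×1, lTeh×1, ltEH×1, ltEh×1, lteH×1, lteh×1
LLTtEeHh×LlTtEeHh grid (16·16=256): LLTTEEHH=2 LLTTEEHh=4 LLTTEEhh=2 LLTTEeHH=4 LLTTEeHh=8 LLTTEehh=4 LLTTeeHH=2 LLTTeeHh=4 LLTTeehh=2 LLTtEEHH=4 LLTtEEHh=8 LLTtEEhh=4 LLTtEeHH=8 LLTtEeHh=16 LLTtEehh=8 LLTteeHH=4 LLTteeHh=8 LLTteehh=4 LLttEEHH=2 LLttEEHh=4 LLttEEhh=2 LLttEeHH=4 LLttEeHh=8 LLttEehh=4 LLtteeHH=2 LLtteeHh=4 LLtteehh=2 LlTTEEHH=2 LlTTEEHh=4 LlTTEEhh=2 LlTTEeHH=4 LlTTEeHh=8 LlTTEehh=4 LlTTeeHH=2 LlTTeeHh=4 LlTTeehh=2 LlTtEEHH=4 LlTtEEHh=8 LlTtEEhh=4 LlTtEeHH=8 LlTtEeHh=16 LlTtEehh=8 LlTteeHH=4 LlTteeHh=8 LlTteehh=4 LlttEEHH=2 LlttEEHh=4 LlttEEhh=2 LlttEeHH=4 LlttEeHh=8 LlttEehh=4 LltteeHH=2 LltteeHh=4 Lltteehh=2
Lltteehh hits 2/256; gcd=2; 2÷2/256÷2 = 1/128

P(Lltteehh) = 1/128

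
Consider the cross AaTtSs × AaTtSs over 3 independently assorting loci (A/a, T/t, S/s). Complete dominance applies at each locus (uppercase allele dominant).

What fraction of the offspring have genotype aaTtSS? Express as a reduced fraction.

AaTtSs gametes: ATS×1, ATs×1, AtS×1, Ats×1, aTS×1, aTs×1, atS×1, ats×1
AaTtSs gametes: ATS×1, ATs×1, AtS×1, Ats×1, aTS×1, aTs×1, atS×1, ats×1
AaTtSs×AaTtSs grid (8·8=64): AATTSS=1 AATTSs=2 AATTss=1 AATtSS=2 AATtSs=4 AATtss=2 AAttSS=1 AAttSs=2 AAttss=1 AaTTSS=2 AaTTSs=4 AaTTss=2 AaTtSS=4 AaTtSs=8 AaTtss=4 AattSS=2 AattSs=4 Aattss=2 aaTTSS=1 aaTTSs=2 aaTTss=1 aaTtSS=2 aaTtSs=4 aaTtss=2 aattSS=1 aattSs=2 aattss=1
aaTtSS hits 2/64; gcd=2; 2÷2/64÷2 = 1/32

P(aaTtSS) = 1/32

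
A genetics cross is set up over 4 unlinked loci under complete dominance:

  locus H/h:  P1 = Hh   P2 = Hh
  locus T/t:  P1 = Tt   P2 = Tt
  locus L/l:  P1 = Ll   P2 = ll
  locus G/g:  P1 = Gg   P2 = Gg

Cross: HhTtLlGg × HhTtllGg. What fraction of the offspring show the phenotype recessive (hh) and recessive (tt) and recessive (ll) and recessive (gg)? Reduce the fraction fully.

HhTtLlGg gametes: HTLG×1, HTLg×1, HTlG×1, HTlg×1, HtLG×1, HtLg×1, HtlG×1, Htlg×1, hTLG×1, hTLg×1, hTlG×1, hTlg×1, htLG×1, htLg×1, htlG×1, htlg×1
HhTtllGg gametes: HTlG×2, HTlg×2, HtlG×2, Htlg×2, hTlG×2, hTlg×2, htlG×2, htlg×2
HhTtLlGg×HhTtllGg grid (16·16=256): HHTTLlGG=2 HHTTLlGg=4 HHTTLlgg=2 HHTTllGG=2 HHTTllGg=4 HHTTllgg=2 HHTtLlGG=4 HHTtLlGg=8 HHTtLlgg=4 HHTtllGG=4 HHTtllGg=8 HHTtllgg=4 HHttLlGG=2 HHttLlGg=4 HHttLlgg=2 HHttllGG=2 HHttllGg=4 HHttllgg=2 HhTTLlGG=4 HhTTLlGg=8 HhTTLlgg=4 HhTTllGG=4 HhTTllGg=8 HhTTllgg=4 HhTtLlGG=8 HhTtLlGg=16 HhTtLlgg=8 HhTtllGG=8 HhTtllGg=16 HhTtllgg=8 HhttLlGG=4 HhttLlGg=8 HhttLlgg=4 HhttllGG=4 HhttllGg=8 Hhttllgg=4 hhTTLlGG=2 hhTTLlGg=4 hhTTLlgg=2 hhTTllGG=2 hhTTllGg=4 hhTTllgg=2 hhTtLlGG=4 hhTtLlGg=8 hhTtLlgg=4 hhTtllGG=4 hhTtllGg=8 hhTtllgg=4 hhttLlGG=2 hhttLlGg=4 hhttLlgg=2 hhttllGG=2 hhttllGg=4 hhttllgg=2
hh tt ll gg hits 2/256; gcd=2; 2÷2/256÷2 = 1/128

P(hh tt ll gg) = 1/128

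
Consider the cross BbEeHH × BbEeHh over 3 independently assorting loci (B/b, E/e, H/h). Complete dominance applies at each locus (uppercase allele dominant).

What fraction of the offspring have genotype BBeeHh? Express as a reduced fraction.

BbEeHH gametes: BEH×2, BeH×2, bEH×2, beH×2
BbEeHh gametes: BEH×1, BEh×1, BeH×1, Beh×1, bEH×1, bEh×1, beH×1, beh×1
BbEeHH×BbEeHh grid (8·8=64): BBEEHH=2 BBEEHh=2 BBEeHH=4 BBEeHh=4 BBeeHH=2 BBeeHh=2 BbEEHH=4 BbEEHh=4 BbEeHH=8 BbEeHh=8 BbeeHH=4 BbeeHh=4 bbEEHH=2 bbEEHh=2 bbEeHH=4 bbEeHh=4 bbeeHH=2 bbeeHh=2
BBeeHh hits 2/64; gcd=2; 2÷2/64÷2 = 1/32

P(BBeeHh) = 1/32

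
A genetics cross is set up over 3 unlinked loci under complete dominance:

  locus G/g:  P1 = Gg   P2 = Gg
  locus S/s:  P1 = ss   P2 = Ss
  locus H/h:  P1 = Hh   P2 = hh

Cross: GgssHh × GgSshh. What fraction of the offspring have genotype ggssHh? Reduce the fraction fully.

P(ggssHh) = 1/16

GgssHh gametes: GsH×2, Gsh×2, gsH×2, gsh×2
GgSshh gametes: GSh×2, Gsh×2, gSh×2, gsh×2
GgssHh×GgSshh grid (8·8=64): GGSsHh=4 GGSshh=4 GGssHh=4 GGsshh=4 GgSsHh=8 GgSshh=8 GgssHh=8 Ggsshh=8 ggSsHh=4 ggSshh=4 ggssHh=4 ggsshh=4
ggssHh hits 4/64; gcd=4; 4÷4/64÷4 = 1/16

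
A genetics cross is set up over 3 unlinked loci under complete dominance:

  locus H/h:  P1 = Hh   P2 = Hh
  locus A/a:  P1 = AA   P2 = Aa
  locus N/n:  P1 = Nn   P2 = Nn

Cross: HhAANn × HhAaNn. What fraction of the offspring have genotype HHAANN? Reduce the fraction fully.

HhAANn gametes: HAN×2, HAn×2, hAN×2, hAn×2
HhAaNn gametes: HAN×1, HAn×1, HaN×1, Han×1, hAN×1, hAn×1, haN×1, han×1
HhAANn×HhAaNn grid (8·8=64): HHAANN=2 HHAANn=4 HHAAnn=2 HHAaNN=2 HHAaNn=4 HHAann=2 HhAANN=4 HhAANn=8 HhAAnn=4 HhAaNN=4 HhAaNn=8 HhAann=4 hhAANN=2 hhAANn=4 hhAAnn=2 hhAaNN=2 hhAaNn=4 hhAann=2
HHAANN hits 2/64; gcd=2; 2÷2/64÷2 = 1/32

P(HHAANN) = 1/32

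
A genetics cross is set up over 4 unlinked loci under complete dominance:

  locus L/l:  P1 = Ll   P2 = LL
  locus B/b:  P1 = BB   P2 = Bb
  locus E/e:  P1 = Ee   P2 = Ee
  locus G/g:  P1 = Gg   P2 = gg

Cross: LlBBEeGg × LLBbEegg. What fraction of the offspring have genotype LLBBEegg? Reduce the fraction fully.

LlBBEeGg gametes: LBEG×2, LBEg×2, LBeG×2, LBeg×2, lBEG×2, lBEg×2, lBeG×2, lBeg×2
LLBbEegg gametes: LBEg×4, LBeg×4, LbEg×4, Lbeg×4
LlBBEeGg×LLBbEegg grid (16·16=256): LLBBEEGg=8 LLBBEEgg=8 LLBBEeGg=16 LLBBEegg=16 LLBBeeGg=8 LLBBeegg=8 LLBbEEGg=8 LLBbEEgg=8 LLBbEeGg=16 LLBbEegg=16 LLBbeeGg=8 LLBbeegg=8 LlBBEEGg=8 LlBBEEgg=8 LlBBEeGg=16 LlBBEegg=16 LlBBeeGg=8 LlBBeegg=8 LlBbEEGg=8 LlBbEEgg=8 LlBbEeGg=16 LlBbEegg=16 LlBbeeGg=8 LlBbeegg=8
LLBBEegg hits 16/256; gcd=16; 16÷16/256÷16 = 1/16

P(LLBBEegg) = 1/16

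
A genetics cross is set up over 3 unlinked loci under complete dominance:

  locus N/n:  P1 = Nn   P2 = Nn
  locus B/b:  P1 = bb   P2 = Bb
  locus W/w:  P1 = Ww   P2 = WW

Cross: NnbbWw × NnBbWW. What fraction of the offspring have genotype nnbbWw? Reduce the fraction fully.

P(nnbbWw) = 1/16

NnbbWw gametes: NbW×2, Nbw×2, nbW×2, nbw×2
NnBbWW gametes: NBW×2, NbW×2, nBW×2, nbW×2
NnbbWw×NnBbWW grid (8·8=64): NNBbWW=4 NNBbWw=4 NNbbWW=4 NNbbWw=4 NnBbWW=8 NnBbWw=8 NnbbWW=8 NnbbWw=8 nnBbWW=4 nnBbWw=4 nnbbWW=4 nnbbWw=4
nnbbWw hits 4/64; gcd=4; 4÷4/64÷4 = 1/16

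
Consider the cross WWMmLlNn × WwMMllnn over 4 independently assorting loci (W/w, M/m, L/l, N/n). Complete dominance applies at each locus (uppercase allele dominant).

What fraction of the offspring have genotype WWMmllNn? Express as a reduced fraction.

P(WWMmllNn) = 1/16

WWMmLlNn gametes: WMLN×2, WMLn×2, WMlN×2, WMln×2, WmLN×2, WmLn×2, WmlN×2, Wmln×2
WwMMllnn gametes: WMln×8, wMln×8
WWMmLlNn×WwMMllnn grid (16·16=256): WWMMLlNn=16 WWMMLlnn=16 WWMMllNn=16 WWMMllnn=16 WWMmLlNn=16 WWMmLlnn=16 WWMmllNn=16 WWMmllnn=16 WwMMLlNn=16 WwMMLlnn=16 WwMMllNn=16 WwMMllnn=16 WwMmLlNn=16 WwMmLlnn=16 WwMmllNn=16 WwMmllnn=16
WWMmllNn hits 16/256; gcd=16; 16÷16/256÷16 = 1/16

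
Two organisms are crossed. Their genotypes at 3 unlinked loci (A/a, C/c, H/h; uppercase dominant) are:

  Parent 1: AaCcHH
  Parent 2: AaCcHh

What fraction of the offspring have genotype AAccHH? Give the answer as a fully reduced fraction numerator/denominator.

P(AAccHH) = 1/32

AaCcHH gametes: ACH×2, AcH×2, aCH×2, acH×2
AaCcHh gametes: ACH×1, ACh×1, AcH×1, Ach×1, aCH×1, aCh×1, acH×1, ach×1
AaCcHH×AaCcHh grid (8·8=64): AACCHH=2 AACCHh=2 AACcHH=4 AACcHh=4 AAccHH=2 AAccHh=2 AaCCHH=4 AaCCHh=4 AaCcHH=8 AaCcHh=8 AaccHH=4 AaccHh=4 aaCCHH=2 aaCCHh=2 aaCcHH=4 aaCcHh=4 aaccHH=2 aaccHh=2
AAccHH hits 2/64; gcd=2; 2÷2/64÷2 = 1/32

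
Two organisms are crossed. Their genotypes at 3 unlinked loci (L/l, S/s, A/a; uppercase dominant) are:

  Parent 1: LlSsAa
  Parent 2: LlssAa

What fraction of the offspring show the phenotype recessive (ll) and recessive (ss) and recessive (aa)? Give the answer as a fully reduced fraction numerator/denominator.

P(ll ss aa) = 1/32

LlSsAa gametes: LSA×1, LSa×1, LsA×1, Lsa×1, lSA×1, lSa×1, lsA×1, lsa×1
LlssAa gametes: LsA×2, Lsa×2, lsA×2, lsa×2
LlSsAa×LlssAa grid (8·8=64): LLSsAA=2 LLSsAa=4 LLSsaa=2 LLssAA=2 LLssAa=4 LLssaa=2 LlSsAA=4 LlSsAa=8 LlSsaa=4 LlssAA=4 LlssAa=8 Llssaa=4 llSsAA=2 llSsAa=4 llSsaa=2 llssAA=2 llssAa=4 llssaa=2
ll ss aa hits 2/64; gcd=2; 2÷2/64÷2 = 1/32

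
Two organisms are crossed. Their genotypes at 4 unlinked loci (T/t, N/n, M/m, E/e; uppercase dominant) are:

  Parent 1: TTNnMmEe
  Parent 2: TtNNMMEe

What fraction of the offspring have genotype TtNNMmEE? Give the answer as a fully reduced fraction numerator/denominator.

P(TtNNMmEE) = 1/32

TTNnMmEe gametes: TNME×2, TNMe×2, TNmE×2, TNme×2, TnME×2, TnMe×2, TnmE×2, Tnme×2
TtNNMMEe gametes: TNME×4, TNMe×4, tNME×4, tNMe×4
TTNnMmEe×TtNNMMEe grid (16·16=256): TTNNMMEE=8 TTNNMMEe=16 TTNNMMee=8 TTNNMmEE=8 TTNNMmEe=16 TTNNMmee=8 TTNnMMEE=8 TTNnMMEe=16 TTNnMMee=8 TTNnMmEE=8 TTNnMmEe=16 TTNnMmee=8 TtNNMMEE=8 TtNNMMEe=16 TtNNMMee=8 TtNNMmEE=8 TtNNMmEe=16 TtNNMmee=8 TtNnMMEE=8 TtNnMMEe=16 TtNnMMee=8 TtNnMmEE=8 TtNnMmEe=16 TtNnMmee=8
TtNNMmEE hits 8/256; gcd=8; 8÷8/256÷8 = 1/32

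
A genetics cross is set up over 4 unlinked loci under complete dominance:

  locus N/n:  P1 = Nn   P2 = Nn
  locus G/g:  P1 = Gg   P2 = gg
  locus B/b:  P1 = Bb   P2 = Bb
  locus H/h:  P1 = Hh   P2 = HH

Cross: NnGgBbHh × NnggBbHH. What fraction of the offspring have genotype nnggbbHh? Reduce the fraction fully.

P(nnggbbHh) = 1/64

NnGgBbHh gametes: NGBH×1, NGBh×1, NGbH×1, NGbh×1, NgBH×1, NgBh×1, NgbH×1, Ngbh×1, nGBH×1, nGBh×1, nGbH×1, nGbh×1, ngBH×1, ngBh×1, ngbH×1, ngbh×1
NnggBbHH gametes: NgBH×4, NgbH×4, ngBH×4, ngbH×4
NnGgBbHh×NnggBbHH grid (16·16=256): NNGgBBHH=4 NNGgBBHh=4 NNGgBbHH=8 NNGgBbHh=8 NNGgbbHH=4 NNGgbbHh=4 NNggBBHH=4 NNggBBHh=4 NNggBbHH=8 NNggBbHh=8 NNggbbHH=4 NNggbbHh=4 NnGgBBHH=8 NnGgBBHh=8 NnGgBbHH=16 NnGgBbHh=16 NnGgbbHH=8 NnGgbbHh=8 NnggBBHH=8 NnggBBHh=8 NnggBbHH=16 NnggBbHh=16 NnggbbHH=8 NnggbbHh=8 nnGgBBHH=4 nnGgBBHh=4 nnGgBbHH=8 nnGgBbHh=8 nnGgbbHH=4 nnGgbbHh=4 nnggBBHH=4 nnggBBHh=4 nnggBbHH=8 nnggBbHh=8 nnggbbHH=4 nnggbbHh=4
nnggbbHh hits 4/256; gcd=4; 4÷4/256÷4 = 1/64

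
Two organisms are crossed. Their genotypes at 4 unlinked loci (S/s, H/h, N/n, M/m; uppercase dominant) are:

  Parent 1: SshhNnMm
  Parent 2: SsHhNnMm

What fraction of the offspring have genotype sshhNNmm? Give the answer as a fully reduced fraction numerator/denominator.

P(sshhNNmm) = 1/128

SshhNnMm gametes: ShNM×2, ShNm×2, ShnM×2, Shnm×2, shNM×2, shNm×2, shnM×2, shnm×2
SsHhNnMm gametes: SHNM×1, SHNm×1, SHnM×1, SHnm×1, ShNM×1, ShNm×1, ShnM×1, Shnm×1, sHNM×1, sHNm×1, sHnM×1, sHnm×1, shNM×1, shNm×1, shnM×1, shnm×1
SshhNnMm×SsHhNnMm grid (16·16=256): SSHhNNMM=2 SSHhNNMm=4 SSHhNNmm=2 SSHhNnMM=4 SSHhNnMm=8 SSHhNnmm=4 SSHhnnMM=2 SSHhnnMm=4 SSHhnnmm=2 SShhNNMM=2 SShhNNMm=4 SShhNNmm=2 SShhNnMM=4 SShhNnMm=8 SShhNnmm=4 SShhnnMM=2 SShhnnMm=4 SShhnnmm=2 SsHhNNMM=4 SsHhNNMm=8 SsHhNNmm=4 SsHhNnMM=8 SsHhNnMm=16 SsHhNnmm=8 SsHhnnMM=4 SsHhnnMm=8 SsHhnnmm=4 SshhNNMM=4 SshhNNMm=8 SshhNNmm=4 SshhNnMM=8 SshhNnMm=16 SshhNnmm=8 SshhnnMM=4 SshhnnMm=8 Sshhnnmm=4 ssHhNNMM=2 ssHhNNMm=4 ssHhNNmm=2 ssHhNnMM=4 ssHhNnMm=8 ssHhNnmm=4 ssHhnnMM=2 ssHhnnMm=4 ssHhnnmm=2 sshhNNMM=2 sshhNNMm=4 sshhNNmm=2 sshhNnMM=4 sshhNnMm=8 sshhNnmm=4 sshhnnMM=2 sshhnnMm=4 sshhnnmm=2
sshhNNmm hits 2/256; gcd=2; 2÷2/256÷2 = 1/128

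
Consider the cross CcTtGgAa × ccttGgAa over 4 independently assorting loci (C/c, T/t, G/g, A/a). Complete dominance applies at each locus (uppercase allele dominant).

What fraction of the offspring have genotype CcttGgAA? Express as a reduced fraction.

CcTtGgAa gametes: CTGA×1, CTGa×1, CTgA×1, CTga×1, CtGA×1, CtGa×1, CtgA×1, Ctga×1, cTGA×1, cTGa×1, cTgA×1, cTga×1, ctGA×1, ctGa×1, ctgA×1, ctga×1
ccttGgAa gametes: ctGA×4, ctGa×4, ctgA×4, ctga×4
CcTtGgAa×ccttGgAa grid (16·16=256): CcTtGGAA=4 CcTtGGAa=8 CcTtGGaa=4 CcTtGgAA=8 CcTtGgAa=16 CcTtGgaa=8 CcTtggAA=4 CcTtggAa=8 CcTtggaa=4 CcttGGAA=4 CcttGGAa=8 CcttGGaa=4 CcttGgAA=8 CcttGgAa=16 CcttGgaa=8 CcttggAA=4 CcttggAa=8 Ccttggaa=4 ccTtGGAA=4 ccTtGGAa=8 ccTtGGaa=4 ccTtGgAA=8 ccTtGgAa=16 ccTtGgaa=8 ccTtggAA=4 ccTtggAa=8 ccTtggaa=4 ccttGGAA=4 ccttGGAa=8 ccttGGaa=4 ccttGgAA=8 ccttGgAa=16 ccttGgaa=8 ccttggAA=4 ccttggAa=8 ccttggaa=4
CcttGgAA hits 8/256; gcd=8; 8÷8/256÷8 = 1/32

P(CcttGgAA) = 1/32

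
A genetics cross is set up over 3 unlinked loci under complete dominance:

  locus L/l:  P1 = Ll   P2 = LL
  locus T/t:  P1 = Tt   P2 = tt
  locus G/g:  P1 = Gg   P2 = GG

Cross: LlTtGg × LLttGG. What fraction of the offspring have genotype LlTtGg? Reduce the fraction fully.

P(LlTtGg) = 1/8

LlTtGg gametes: LTG×1, LTg×1, LtG×1, Ltg×1, lTG×1, lTg×1, ltG×1, ltg×1
LLttGG gametes: LtG×8
LlTtGg×LLttGG grid (8·8=64): LLTtGG=8 LLTtGg=8 LLttGG=8 LLttGg=8 LlTtGG=8 LlTtGg=8 LlttGG=8 LlttGg=8
LlTtGg hits 8/64; gcd=8; 8÷8/64÷8 = 1/8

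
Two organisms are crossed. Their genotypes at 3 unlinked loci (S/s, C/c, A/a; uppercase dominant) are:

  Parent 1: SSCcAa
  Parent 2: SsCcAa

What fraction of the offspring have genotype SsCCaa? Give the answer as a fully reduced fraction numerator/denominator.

P(SsCCaa) = 1/32

SSCcAa gametes: SCA×2, SCa×2, ScA×2, Sca×2
SsCcAa gametes: SCA×1, SCa×1, ScA×1, Sca×1, sCA×1, sCa×1, scA×1, sca×1
SSCcAa×SsCcAa grid (8·8=64): SSCCAA=2 SSCCAa=4 SSCCaa=2 SSCcAA=4 SSCcAa=8 SSCcaa=4 SSccAA=2 SSccAa=4 SSccaa=2 SsCCAA=2 SsCCAa=4 SsCCaa=2 SsCcAA=4 SsCcAa=8 SsCcaa=4 SsccAA=2 SsccAa=4 Ssccaa=2
SsCCaa hits 2/64; gcd=2; 2÷2/64÷2 = 1/32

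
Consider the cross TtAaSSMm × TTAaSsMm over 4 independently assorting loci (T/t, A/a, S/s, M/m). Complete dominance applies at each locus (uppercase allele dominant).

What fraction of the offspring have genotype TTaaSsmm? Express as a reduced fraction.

P(TTaaSsmm) = 1/64

TtAaSSMm gametes: TASM×2, TASm×2, TaSM×2, TaSm×2, tASM×2, tASm×2, taSM×2, taSm×2
TTAaSsMm gametes: TASM×2, TASm×2, TAsM×2, TAsm×2, TaSM×2, TaSm×2, TasM×2, Tasm×2
TtAaSSMm×TTAaSsMm grid (16·16=256): TTAASSMM=4 TTAASSMm=8 TTAASSmm=4 TTAASsMM=4 TTAASsMm=8 TTAASsmm=4 TTAaSSMM=8 TTAaSSMm=16 TTAaSSmm=8 TTAaSsMM=8 TTAaSsMm=16 TTAaSsmm=8 TTaaSSMM=4 TTaaSSMm=8 TTaaSSmm=4 TTaaSsMM=4 TTaaSsMm=8 TTaaSsmm=4 TtAASSMM=4 TtAASSMm=8 TtAASSmm=4 TtAASsMM=4 TtAASsMm=8 TtAASsmm=4 TtAaSSMM=8 TtAaSSMm=16 TtAaSSmm=8 TtAaSsMM=8 TtAaSsMm=16 TtAaSsmm=8 TtaaSSMM=4 TtaaSSMm=8 TtaaSSmm=4 TtaaSsMM=4 TtaaSsMm=8 TtaaSsmm=4
TTaaSsmm hits 4/256; gcd=4; 4÷4/256÷4 = 1/64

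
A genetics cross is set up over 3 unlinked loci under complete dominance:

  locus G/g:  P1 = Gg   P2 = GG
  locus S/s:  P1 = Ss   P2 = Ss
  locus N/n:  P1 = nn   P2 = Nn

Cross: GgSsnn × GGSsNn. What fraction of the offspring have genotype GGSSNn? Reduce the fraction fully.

GgSsnn gametes: GSn×2, Gsn×2, gSn×2, gsn×2
GGSsNn gametes: GSN×2, GSn×2, GsN×2, Gsn×2
GgSsnn×GGSsNn grid (8·8=64): GGSSNn=4 GGSSnn=4 GGSsNn=8 GGSsnn=8 GGssNn=4 GGssnn=4 GgSSNn=4 GgSSnn=4 GgSsNn=8 GgSsnn=8 GgssNn=4 Ggssnn=4
GGSSNn hits 4/64; gcd=4; 4÷4/64÷4 = 1/16

P(GGSSNn) = 1/16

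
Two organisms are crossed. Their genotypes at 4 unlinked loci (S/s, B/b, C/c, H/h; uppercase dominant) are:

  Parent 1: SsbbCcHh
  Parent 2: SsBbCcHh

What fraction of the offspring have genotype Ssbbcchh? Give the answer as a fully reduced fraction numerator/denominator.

P(Ssbbcchh) = 1/64

SsbbCcHh gametes: SbCH×2, SbCh×2, SbcH×2, Sbch×2, sbCH×2, sbCh×2, sbcH×2, sbch×2
SsBbCcHh gametes: SBCH×1, SBCh×1, SBcH×1, SBch×1, SbCH×1, SbCh×1, SbcH×1, Sbch×1, sBCH×1, sBCh×1, sBcH×1, sBch×1, sbCH×1, sbCh×1, sbcH×1, sbch×1
SsbbCcHh×SsBbCcHh grid (16·16=256): SSBbCCHH=2 SSBbCCHh=4 SSBbCChh=2 SSBbCcHH=4 SSBbCcHh=8 SSBbCchh=4 SSBbccHH=2 SSBbccHh=4 SSBbcchh=2 SSbbCCHH=2 SSbbCCHh=4 SSbbCChh=2 SSbbCcHH=4 SSbbCcHh=8 SSbbCchh=4 SSbbccHH=2 SSbbccHh=4 SSbbcchh=2 SsBbCCHH=4 SsBbCCHh=8 SsBbCChh=4 SsBbCcHH=8 SsBbCcHh=16 SsBbCchh=8 SsBbccHH=4 SsBbccHh=8 SsBbcchh=4 SsbbCCHH=4 SsbbCCHh=8 SsbbCChh=4 SsbbCcHH=8 SsbbCcHh=16 SsbbCchh=8 SsbbccHH=4 SsbbccHh=8 Ssbbcchh=4 ssBbCCHH=2 ssBbCCHh=4 ssBbCChh=2 ssBbCcHH=4 ssBbCcHh=8 ssBbCchh=4 ssBbccHH=2 ssBbccHh=4 ssBbcchh=2 ssbbCCHH=2 ssbbCCHh=4 ssbbCChh=2 ssbbCcHH=4 ssbbCcHh=8 ssbbCchh=4 ssbbccHH=2 ssbbccHh=4 ssbbcchh=2
Ssbbcchh hits 4/256; gcd=4; 4÷4/256÷4 = 1/64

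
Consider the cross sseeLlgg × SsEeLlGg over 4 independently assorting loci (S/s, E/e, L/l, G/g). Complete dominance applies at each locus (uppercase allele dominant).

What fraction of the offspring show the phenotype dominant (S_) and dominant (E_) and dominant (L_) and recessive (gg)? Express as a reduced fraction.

P(S_ E_ L_ gg) = 3/32

sseeLlgg gametes: seLg×8, selg×8
SsEeLlGg gametes: SELG×1, SELg×1, SElG×1, SElg×1, SeLG×1, SeLg×1, SelG×1, Selg×1, sELG×1, sELg×1, sElG×1, sElg×1, seLG×1, seLg×1, selG×1, selg×1
sseeLlgg×SsEeLlGg grid (16·16=256): SsEeLLGg=8 SsEeLLgg=8 SsEeLlGg=16 SsEeLlgg=16 SsEellGg=8 SsEellgg=8 SseeLLGg=8 SseeLLgg=8 SseeLlGg=16 SseeLlgg=16 SseellGg=8 Sseellgg=8 ssEeLLGg=8 ssEeLLgg=8 ssEeLlGg=16 ssEeLlgg=16 ssEellGg=8 ssEellgg=8 sseeLLGg=8 sseeLLgg=8 sseeLlGg=16 sseeLlgg=16 sseellGg=8 sseellgg=8
S_ E_ L_ gg hits 24/256; gcd=8; 24÷8/256÷8 = 3/32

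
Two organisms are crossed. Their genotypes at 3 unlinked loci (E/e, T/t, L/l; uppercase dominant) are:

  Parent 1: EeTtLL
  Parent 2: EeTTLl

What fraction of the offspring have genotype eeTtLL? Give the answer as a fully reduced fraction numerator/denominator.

EeTtLL gametes: ETL×2, EtL×2, eTL×2, etL×2
EeTTLl gametes: ETL×2, ETl×2, eTL×2, eTl×2
EeTtLL×EeTTLl grid (8·8=64): EETTLL=4 EETTLl=4 EETtLL=4 EETtLl=4 EeTTLL=8 EeTTLl=8 EeTtLL=8 EeTtLl=8 eeTTLL=4 eeTTLl=4 eeTtLL=4 eeTtLl=4
eeTtLL hits 4/64; gcd=4; 4÷4/64÷4 = 1/16

P(eeTtLL) = 1/16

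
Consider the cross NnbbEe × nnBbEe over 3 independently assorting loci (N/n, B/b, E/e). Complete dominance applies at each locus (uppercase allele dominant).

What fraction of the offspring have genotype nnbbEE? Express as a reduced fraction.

P(nnbbEE) = 1/16

NnbbEe gametes: NbE×2, Nbe×2, nbE×2, nbe×2
nnBbEe gametes: nBE×2, nBe×2, nbE×2, nbe×2
NnbbEe×nnBbEe grid (8·8=64): NnBbEE=4 NnBbEe=8 NnBbee=4 NnbbEE=4 NnbbEe=8 Nnbbee=4 nnBbEE=4 nnBbEe=8 nnBbee=4 nnbbEE=4 nnbbEe=8 nnbbee=4
nnbbEE hits 4/64; gcd=4; 4÷4/64÷4 = 1/16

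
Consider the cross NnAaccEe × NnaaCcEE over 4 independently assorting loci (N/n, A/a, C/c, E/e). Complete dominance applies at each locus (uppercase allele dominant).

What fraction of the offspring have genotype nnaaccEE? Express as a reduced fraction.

P(nnaaccEE) = 1/32

NnAaccEe gametes: NAcE×2, NAce×2, NacE×2, Nace×2, nAcE×2, nAce×2, nacE×2, nace×2
NnaaCcEE gametes: NaCE×4, NacE×4, naCE×4, nacE×4
NnAaccEe×NnaaCcEE grid (16·16=256): NNAaCcEE=8 NNAaCcEe=8 NNAaccEE=8 NNAaccEe=8 NNaaCcEE=8 NNaaCcEe=8 NNaaccEE=8 NNaaccEe=8 NnAaCcEE=16 NnAaCcEe=16 NnAaccEE=16 NnAaccEe=16 NnaaCcEE=16 NnaaCcEe=16 NnaaccEE=16 NnaaccEe=16 nnAaCcEE=8 nnAaCcEe=8 nnAaccEE=8 nnAaccEe=8 nnaaCcEE=8 nnaaCcEe=8 nnaaccEE=8 nnaaccEe=8
nnaaccEE hits 8/256; gcd=8; 8÷8/256÷8 = 1/32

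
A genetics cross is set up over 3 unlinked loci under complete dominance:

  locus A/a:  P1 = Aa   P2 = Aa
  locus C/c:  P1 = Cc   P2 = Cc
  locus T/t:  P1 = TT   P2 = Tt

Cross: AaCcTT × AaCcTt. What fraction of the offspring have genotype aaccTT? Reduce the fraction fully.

P(aaccTT) = 1/32

AaCcTT gametes: ACT×2, AcT×2, aCT×2, acT×2
AaCcTt gametes: ACT×1, ACt×1, AcT×1, Act×1, aCT×1, aCt×1, acT×1, act×1
AaCcTT×AaCcTt grid (8·8=64): AACCTT=2 AACCTt=2 AACcTT=4 AACcTt=4 AAccTT=2 AAccTt=2 AaCCTT=4 AaCCTt=4 AaCcTT=8 AaCcTt=8 AaccTT=4 AaccTt=4 aaCCTT=2 aaCCTt=2 aaCcTT=4 aaCcTt=4 aaccTT=2 aaccTt=2
aaccTT hits 2/64; gcd=2; 2÷2/64÷2 = 1/32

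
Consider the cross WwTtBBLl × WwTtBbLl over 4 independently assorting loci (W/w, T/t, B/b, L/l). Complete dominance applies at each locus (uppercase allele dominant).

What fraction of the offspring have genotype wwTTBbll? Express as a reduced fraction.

P(wwTTBbll) = 1/128

WwTtBBLl gametes: WTBL×2, WTBl×2, WtBL×2, WtBl×2, wTBL×2, wTBl×2, wtBL×2, wtBl×2
WwTtBbLl gametes: WTBL×1, WTBl×1, WTbL×1, WTbl×1, WtBL×1, WtBl×1, WtbL×1, Wtbl×1, wTBL×1, wTBl×1, wTbL×1, wTbl×1, wtBL×1, wtBl×1, wtbL×1, wtbl×1
WwTtBBLl×WwTtBbLl grid (16·16=256): WWTTBBLL=2 WWTTBBLl=4 WWTTBBll=2 WWTTBbLL=2 WWTTBbLl=4 WWTTBbll=2 WWTtBBLL=4 WWTtBBLl=8 WWTtBBll=4 WWTtBbLL=4 WWTtBbLl=8 WWTtBbll=4 WWttBBLL=2 WWttBBLl=4 WWttBBll=2 WWttBbLL=2 WWttBbLl=4 WWttBbll=2 WwTTBBLL=4 WwTTBBLl=8 WwTTBBll=4 WwTTBbLL=4 WwTTBbLl=8 WwTTBbll=4 WwTtBBLL=8 WwTtBBLl=16 WwTtBBll=8 WwTtBbLL=8 WwTtBbLl=16 WwTtBbll=8 WwttBBLL=4 WwttBBLl=8 WwttBBll=4 WwttBbLL=4 WwttBbLl=8 WwttBbll=4 wwTTBBLL=2 wwTTBBLl=4 wwTTBBll=2 wwTTBbLL=2 wwTTBbLl=4 wwTTBbll=2 wwTtBBLL=4 wwTtBBLl=8 wwTtBBll=4 wwTtBbLL=4 wwTtBbLl=8 wwTtBbll=4 wwttBBLL=2 wwttBBLl=4 wwttBBll=2 wwttBbLL=2 wwttBbLl=4 wwttBbll=2
wwTTBbll hits 2/256; gcd=2; 2÷2/256÷2 = 1/128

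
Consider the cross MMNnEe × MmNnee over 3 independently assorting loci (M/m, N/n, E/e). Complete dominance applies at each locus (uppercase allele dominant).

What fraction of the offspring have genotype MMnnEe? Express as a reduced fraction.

MMNnEe gametes: MNE×2, MNe×2, MnE×2, Mne×2
MmNnee gametes: MNe×2, Mne×2, mNe×2, mne×2
MMNnEe×MmNnee grid (8·8=64): MMNNEe=4 MMNNee=4 MMNnEe=8 MMNnee=8 MMnnEe=4 MMnnee=4 MmNNEe=4 MmNNee=4 MmNnEe=8 MmNnee=8 MmnnEe=4 Mmnnee=4
MMnnEe hits 4/64; gcd=4; 4÷4/64÷4 = 1/16

P(MMnnEe) = 1/16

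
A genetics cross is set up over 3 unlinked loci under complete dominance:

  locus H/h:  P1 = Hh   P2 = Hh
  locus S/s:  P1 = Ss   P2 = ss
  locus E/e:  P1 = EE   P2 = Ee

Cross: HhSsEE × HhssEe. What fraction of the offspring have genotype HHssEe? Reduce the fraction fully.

P(HHssEe) = 1/16

HhSsEE gametes: HSE×2, HsE×2, hSE×2, hsE×2
HhssEe gametes: HsE×2, Hse×2, hsE×2, hse×2
HhSsEE×HhssEe grid (8·8=64): HHSsEE=4 HHSsEe=4 HHssEE=4 HHssEe=4 HhSsEE=8 HhSsEe=8 HhssEE=8 HhssEe=8 hhSsEE=4 hhSsEe=4 hhssEE=4 hhssEe=4
HHssEe hits 4/64; gcd=4; 4÷4/64÷4 = 1/16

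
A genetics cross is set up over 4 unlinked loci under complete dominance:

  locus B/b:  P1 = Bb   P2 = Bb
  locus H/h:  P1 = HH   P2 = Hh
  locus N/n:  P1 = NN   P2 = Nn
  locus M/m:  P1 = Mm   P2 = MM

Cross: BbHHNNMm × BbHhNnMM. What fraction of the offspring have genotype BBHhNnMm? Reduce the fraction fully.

P(BBHhNnMm) = 1/32

BbHHNNMm gametes: BHNM×4, BHNm×4, bHNM×4, bHNm×4
BbHhNnMM gametes: BHNM×2, BHnM×2, BhNM×2, BhnM×2, bHNM×2, bHnM×2, bhNM×2, bhnM×2
BbHHNNMm×BbHhNnMM grid (16·16=256): BBHHNNMM=8 BBHHNNMm=8 BBHHNnMM=8 BBHHNnMm=8 BBHhNNMM=8 BBHhNNMm=8 BBHhNnMM=8 BBHhNnMm=8 BbHHNNMM=16 BbHHNNMm=16 BbHHNnMM=16 BbHHNnMm=16 BbHhNNMM=16 BbHhNNMm=16 BbHhNnMM=16 BbHhNnMm=16 bbHHNNMM=8 bbHHNNMm=8 bbHHNnMM=8 bbHHNnMm=8 bbHhNNMM=8 bbHhNNMm=8 bbHhNnMM=8 bbHhNnMm=8
BBHhNnMm hits 8/256; gcd=8; 8÷8/256÷8 = 1/32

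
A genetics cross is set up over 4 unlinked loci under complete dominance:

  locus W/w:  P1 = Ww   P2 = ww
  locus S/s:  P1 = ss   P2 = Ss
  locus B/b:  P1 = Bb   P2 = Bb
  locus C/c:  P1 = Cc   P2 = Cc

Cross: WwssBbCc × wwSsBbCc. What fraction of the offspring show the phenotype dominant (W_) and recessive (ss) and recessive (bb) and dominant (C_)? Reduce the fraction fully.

P(W_ ss bb C_) = 3/64

WwssBbCc gametes: WsBC×2, WsBc×2, WsbC×2, Wsbc×2, wsBC×2, wsBc×2, wsbC×2, wsbc×2
wwSsBbCc gametes: wSBC×2, wSBc×2, wSbC×2, wSbc×2, wsBC×2, wsBc×2, wsbC×2, wsbc×2
WwssBbCc×wwSsBbCc grid (16·16=256): WwSsBBCC=4 WwSsBBCc=8 WwSsBBcc=4 WwSsBbCC=8 WwSsBbCc=16 WwSsBbcc=8 WwSsbbCC=4 WwSsbbCc=8 WwSsbbcc=4 WwssBBCC=4 WwssBBCc=8 WwssBBcc=4 WwssBbCC=8 WwssBbCc=16 WwssBbcc=8 WwssbbCC=4 WwssbbCc=8 Wwssbbcc=4 wwSsBBCC=4 wwSsBBCc=8 wwSsBBcc=4 wwSsBbCC=8 wwSsBbCc=16 wwSsBbcc=8 wwSsbbCC=4 wwSsbbCc=8 wwSsbbcc=4 wwssBBCC=4 wwssBBCc=8 wwssBBcc=4 wwssBbCC=8 wwssBbCc=16 wwssBbcc=8 wwssbbCC=4 wwssbbCc=8 wwssbbcc=4
W_ ss bb C_ hits 12/256; gcd=4; 12÷4/256÷4 = 3/64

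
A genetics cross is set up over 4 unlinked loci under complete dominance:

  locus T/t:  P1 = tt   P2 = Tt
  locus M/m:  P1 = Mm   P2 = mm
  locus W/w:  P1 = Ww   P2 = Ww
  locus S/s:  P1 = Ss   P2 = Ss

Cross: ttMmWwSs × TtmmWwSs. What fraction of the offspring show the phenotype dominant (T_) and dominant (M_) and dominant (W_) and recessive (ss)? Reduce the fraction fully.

ttMmWwSs gametes: tMWS×2, tMWs×2, tMwS×2, tMws×2, tmWS×2, tmWs×2, tmwS×2, tmws×2
TtmmWwSs gametes: TmWS×2, TmWs×2, TmwS×2, Tmws×2, tmWS×2, tmWs×2, tmwS×2, tmws×2
ttMmWwSs×TtmmWwSs grid (16·16=256): TtMmWWSS=4 TtMmWWSs=8 TtMmWWss=4 TtMmWwSS=8 TtMmWwSs=16 TtMmWwss=8 TtMmwwSS=4 TtMmwwSs=8 TtMmwwss=4 TtmmWWSS=4 TtmmWWSs=8 TtmmWWss=4 TtmmWwSS=8 TtmmWwSs=16 TtmmWwss=8 TtmmwwSS=4 TtmmwwSs=8 Ttmmwwss=4 ttMmWWSS=4 ttMmWWSs=8 ttMmWWss=4 ttMmWwSS=8 ttMmWwSs=16 ttMmWwss=8 ttMmwwSS=4 ttMmwwSs=8 ttMmwwss=4 ttmmWWSS=4 ttmmWWSs=8 ttmmWWss=4 ttmmWwSS=8 ttmmWwSs=16 ttmmWwss=8 ttmmwwSS=4 ttmmwwSs=8 ttmmwwss=4
T_ M_ W_ ss hits 12/256; gcd=4; 12÷4/256÷4 = 3/64

P(T_ M_ W_ ss) = 3/64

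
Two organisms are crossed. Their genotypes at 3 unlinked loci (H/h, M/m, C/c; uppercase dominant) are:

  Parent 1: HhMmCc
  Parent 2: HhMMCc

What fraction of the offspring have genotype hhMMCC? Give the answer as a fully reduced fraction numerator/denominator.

HhMmCc gametes: HMC×1, HMc×1, HmC×1, Hmc×1, hMC×1, hMc×1, hmC×1, hmc×1
HhMMCc gametes: HMC×2, HMc×2, hMC×2, hMc×2
HhMmCc×HhMMCc grid (8·8=64): HHMMCC=2 HHMMCc=4 HHMMcc=2 HHMmCC=2 HHMmCc=4 HHMmcc=2 HhMMCC=4 HhMMCc=8 HhMMcc=4 HhMmCC=4 HhMmCc=8 HhMmcc=4 hhMMCC=2 hhMMCc=4 hhMMcc=2 hhMmCC=2 hhMmCc=4 hhMmcc=2
hhMMCC hits 2/64; gcd=2; 2÷2/64÷2 = 1/32

P(hhMMCC) = 1/32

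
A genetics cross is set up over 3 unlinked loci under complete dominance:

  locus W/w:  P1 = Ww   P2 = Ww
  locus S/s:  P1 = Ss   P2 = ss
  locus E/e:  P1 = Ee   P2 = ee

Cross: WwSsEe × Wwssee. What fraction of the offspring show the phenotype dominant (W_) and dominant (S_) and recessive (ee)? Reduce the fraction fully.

P(W_ S_ ee) = 3/16

WwSsEe gametes: WSE×1, WSe×1, WsE×1, Wse×1, wSE×1, wSe×1, wsE×1, wse×1
Wwssee gametes: Wse×4, wse×4
WwSsEe×Wwssee grid (8·8=64): WWSsEe=4 WWSsee=4 WWssEe=4 WWssee=4 WwSsEe=8 WwSsee=8 WwssEe=8 Wwssee=8 wwSsEe=4 wwSsee=4 wwssEe=4 wwssee=4
W_ S_ ee hits 12/64; gcd=4; 12÷4/64÷4 = 3/16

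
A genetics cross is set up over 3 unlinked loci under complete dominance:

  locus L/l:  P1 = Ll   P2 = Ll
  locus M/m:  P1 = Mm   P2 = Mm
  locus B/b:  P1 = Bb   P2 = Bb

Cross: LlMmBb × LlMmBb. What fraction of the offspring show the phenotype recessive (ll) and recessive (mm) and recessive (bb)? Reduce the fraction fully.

P(ll mm bb) = 1/64

LlMmBb gametes: LMB×1, LMb×1, LmB×1, Lmb×1, lMB×1, lMb×1, lmB×1, lmb×1
LlMmBb gametes: LMB×1, LMb×1, LmB×1, Lmb×1, lMB×1, lMb×1, lmB×1, lmb×1
LlMmBb×LlMmBb grid (8·8=64): LLMMBB=1 LLMMBb=2 LLMMbb=1 LLMmBB=2 LLMmBb=4 LLMmbb=2 LLmmBB=1 LLmmBb=2 LLmmbb=1 LlMMBB=2 LlMMBb=4 LlMMbb=2 LlMmBB=4 LlMmBb=8 LlMmbb=4 LlmmBB=2 LlmmBb=4 Llmmbb=2 llMMBB=1 llMMBb=2 llMMbb=1 llMmBB=2 llMmBb=4 llMmbb=2 llmmBB=1 llmmBb=2 llmmbb=1
ll mm bb hits 1/64; gcd=1; 1÷1/64÷1 = 1/64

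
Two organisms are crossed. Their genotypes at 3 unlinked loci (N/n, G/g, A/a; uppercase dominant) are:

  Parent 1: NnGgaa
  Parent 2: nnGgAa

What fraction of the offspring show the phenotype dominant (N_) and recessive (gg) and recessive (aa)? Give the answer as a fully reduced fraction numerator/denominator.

P(N_ gg aa) = 1/16

NnGgaa gametes: NGa×2, Nga×2, nGa×2, nga×2
nnGgAa gametes: nGA×2, nGa×2, ngA×2, nga×2
NnGgaa×nnGgAa grid (8·8=64): NnGGAa=4 NnGGaa=4 NnGgAa=8 NnGgaa=8 NnggAa=4 Nnggaa=4 nnGGAa=4 nnGGaa=4 nnGgAa=8 nnGgaa=8 nnggAa=4 nnggaa=4
N_ gg aa hits 4/64; gcd=4; 4÷4/64÷4 = 1/16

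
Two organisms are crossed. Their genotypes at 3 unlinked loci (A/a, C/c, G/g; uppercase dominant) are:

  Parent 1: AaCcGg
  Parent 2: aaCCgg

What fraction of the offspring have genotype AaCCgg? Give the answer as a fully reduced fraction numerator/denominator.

P(AaCCgg) = 1/8

AaCcGg gametes: ACG×1, ACg×1, AcG×1, Acg×1, aCG×1, aCg×1, acG×1, acg×1
aaCCgg gametes: aCg×8
AaCcGg×aaCCgg grid (8·8=64): AaCCGg=8 AaCCgg=8 AaCcGg=8 AaCcgg=8 aaCCGg=8 aaCCgg=8 aaCcGg=8 aaCcgg=8
AaCCgg hits 8/64; gcd=8; 8÷8/64÷8 = 1/8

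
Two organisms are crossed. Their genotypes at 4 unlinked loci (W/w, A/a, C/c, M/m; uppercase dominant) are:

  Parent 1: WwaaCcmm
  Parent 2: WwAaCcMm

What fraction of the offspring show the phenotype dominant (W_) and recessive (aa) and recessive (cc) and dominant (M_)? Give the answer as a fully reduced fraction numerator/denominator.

WwaaCcmm gametes: WaCm×4, Wacm×4, waCm×4, wacm×4
WwAaCcMm gametes: WACM×1, WACm×1, WAcM×1, WAcm×1, WaCM×1, WaCm×1, WacM×1, Wacm×1, wACM×1, wACm×1, wAcM×1, wAcm×1, waCM×1, waCm×1, wacM×1, wacm×1
WwaaCcmm×WwAaCcMm grid (16·16=256): WWAaCCMm=4 WWAaCCmm=4 WWAaCcMm=8 WWAaCcmm=8 WWAaccMm=4 WWAaccmm=4 WWaaCCMm=4 WWaaCCmm=4 WWaaCcMm=8 WWaaCcmm=8 WWaaccMm=4 WWaaccmm=4 WwAaCCMm=8 WwAaCCmm=8 WwAaCcMm=16 WwAaCcmm=16 WwAaccMm=8 WwAaccmm=8 WwaaCCMm=8 WwaaCCmm=8 WwaaCcMm=16 WwaaCcmm=16 WwaaccMm=8 Wwaaccmm=8 wwAaCCMm=4 wwAaCCmm=4 wwAaCcMm=8 wwAaCcmm=8 wwAaccMm=4 wwAaccmm=4 wwaaCCMm=4 wwaaCCmm=4 wwaaCcMm=8 wwaaCcmm=8 wwaaccMm=4 wwaaccmm=4
W_ aa cc M_ hits 12/256; gcd=4; 12÷4/256÷4 = 3/64

P(W_ aa cc M_) = 3/64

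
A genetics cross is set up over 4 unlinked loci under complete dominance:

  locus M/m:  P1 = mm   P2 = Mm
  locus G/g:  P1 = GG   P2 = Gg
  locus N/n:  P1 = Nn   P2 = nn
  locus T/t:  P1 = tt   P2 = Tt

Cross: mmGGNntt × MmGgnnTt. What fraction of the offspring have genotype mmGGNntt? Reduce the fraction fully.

P(mmGGNntt) = 1/16

mmGGNntt gametes: mGNt×8, mGnt×8
MmGgnnTt gametes: MGnT×2, MGnt×2, MgnT×2, Mgnt×2, mGnT×2, mGnt×2, mgnT×2, mgnt×2
mmGGNntt×MmGgnnTt grid (16·16=256): MmGGNnTt=16 MmGGNntt=16 MmGGnnTt=16 MmGGnntt=16 MmGgNnTt=16 MmGgNntt=16 MmGgnnTt=16 MmGgnntt=16 mmGGNnTt=16 mmGGNntt=16 mmGGnnTt=16 mmGGnntt=16 mmGgNnTt=16 mmGgNntt=16 mmGgnnTt=16 mmGgnntt=16
mmGGNntt hits 16/256; gcd=16; 16÷16/256÷16 = 1/16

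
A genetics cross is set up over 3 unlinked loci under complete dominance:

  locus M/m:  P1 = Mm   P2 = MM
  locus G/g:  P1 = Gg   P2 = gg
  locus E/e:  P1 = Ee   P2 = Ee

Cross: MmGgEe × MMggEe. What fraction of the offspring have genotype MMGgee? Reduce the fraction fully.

P(MMGgee) = 1/16

MmGgEe gametes: MGE×1, MGe×1, MgE×1, Mge×1, mGE×1, mGe×1, mgE×1, mge×1
MMggEe gametes: MgE×4, Mge×4
MmGgEe×MMggEe grid (8·8=64): MMGgEE=4 MMGgEe=8 MMGgee=4 MMggEE=4 MMggEe=8 MMggee=4 MmGgEE=4 MmGgEe=8 MmGgee=4 MmggEE=4 MmggEe=8 Mmggee=4
MMGgee hits 4/64; gcd=4; 4÷4/64÷4 = 1/16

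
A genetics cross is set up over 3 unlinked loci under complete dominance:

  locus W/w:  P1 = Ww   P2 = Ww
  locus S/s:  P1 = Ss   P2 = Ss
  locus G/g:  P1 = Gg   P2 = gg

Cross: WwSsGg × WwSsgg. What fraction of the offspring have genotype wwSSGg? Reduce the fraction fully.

WwSsGg gametes: WSG×1, WSg×1, WsG×1, Wsg×1, wSG×1, wSg×1, wsG×1, wsg×1
WwSsgg gametes: WSg×2, Wsg×2, wSg×2, wsg×2
WwSsGg×WwSsgg grid (8·8=64): WWSSGg=2 WWSSgg=2 WWSsGg=4 WWSsgg=4 WWssGg=2 WWssgg=2 WwSSGg=4 WwSSgg=4 WwSsGg=8 WwSsgg=8 WwssGg=4 Wwssgg=4 wwSSGg=2 wwSSgg=2 wwSsGg=4 wwSsgg=4 wwssGg=2 wwssgg=2
wwSSGg hits 2/64; gcd=2; 2÷2/64÷2 = 1/32

P(wwSSGg) = 1/32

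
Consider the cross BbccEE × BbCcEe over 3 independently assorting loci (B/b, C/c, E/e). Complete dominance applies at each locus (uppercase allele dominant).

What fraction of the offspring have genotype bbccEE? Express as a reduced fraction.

BbccEE gametes: BcE×4, bcE×4
BbCcEe gametes: BCE×1, BCe×1, BcE×1, Bce×1, bCE×1, bCe×1, bcE×1, bce×1
BbccEE×BbCcEe grid (8·8=64): BBCcEE=4 BBCcEe=4 BBccEE=4 BBccEe=4 BbCcEE=8 BbCcEe=8 BbccEE=8 BbccEe=8 bbCcEE=4 bbCcEe=4 bbccEE=4 bbccEe=4
bbccEE hits 4/64; gcd=4; 4÷4/64÷4 = 1/16

P(bbccEE) = 1/16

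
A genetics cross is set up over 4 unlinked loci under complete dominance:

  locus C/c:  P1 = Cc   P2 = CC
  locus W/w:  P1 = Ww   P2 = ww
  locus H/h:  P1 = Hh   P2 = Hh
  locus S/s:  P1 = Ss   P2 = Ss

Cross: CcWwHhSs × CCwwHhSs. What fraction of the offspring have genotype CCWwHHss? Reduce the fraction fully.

CcWwHhSs gametes: CWHS×1, CWHs×1, CWhS×1, CWhs×1, CwHS×1, CwHs×1, CwhS×1, Cwhs×1, cWHS×1, cWHs×1, cWhS×1, cWhs×1, cwHS×1, cwHs×1, cwhS×1, cwhs×1
CCwwHhSs gametes: CwHS×4, CwHs×4, CwhS×4, Cwhs×4
CcWwHhSs×CCwwHhSs grid (16·16=256): CCWwHHSS=4 CCWwHHSs=8 CCWwHHss=4 CCWwHhSS=8 CCWwHhSs=16 CCWwHhss=8 CCWwhhSS=4 CCWwhhSs=8 CCWwhhss=4 CCwwHHSS=4 CCwwHHSs=8 CCwwHHss=4 CCwwHhSS=8 CCwwHhSs=16 CCwwHhss=8 CCwwhhSS=4 CCwwhhSs=8 CCwwhhss=4 CcWwHHSS=4 CcWwHHSs=8 CcWwHHss=4 CcWwHhSS=8 CcWwHhSs=16 CcWwHhss=8 CcWwhhSS=4 CcWwhhSs=8 CcWwhhss=4 CcwwHHSS=4 CcwwHHSs=8 CcwwHHss=4 CcwwHhSS=8 CcwwHhSs=16 CcwwHhss=8 CcwwhhSS=4 CcwwhhSs=8 Ccwwhhss=4
CCWwHHss hits 4/256; gcd=4; 4÷4/256÷4 = 1/64

P(CCWwHHss) = 1/64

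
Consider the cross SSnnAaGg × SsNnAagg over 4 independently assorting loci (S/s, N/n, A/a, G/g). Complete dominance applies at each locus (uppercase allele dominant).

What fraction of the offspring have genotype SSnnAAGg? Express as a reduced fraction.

SSnnAaGg gametes: SnAG×4, SnAg×4, SnaG×4, Snag×4
SsNnAagg gametes: SNAg×2, SNag×2, SnAg×2, Snag×2, sNAg×2, sNag×2, snAg×2, snag×2
SSnnAaGg×SsNnAagg grid (16·16=256): SSNnAAGg=8 SSNnAAgg=8 SSNnAaGg=16 SSNnAagg=16 SSNnaaGg=8 SSNnaagg=8 SSnnAAGg=8 SSnnAAgg=8 SSnnAaGg=16 SSnnAagg=16 SSnnaaGg=8 SSnnaagg=8 SsNnAAGg=8 SsNnAAgg=8 SsNnAaGg=16 SsNnAagg=16 SsNnaaGg=8 SsNnaagg=8 SsnnAAGg=8 SsnnAAgg=8 SsnnAaGg=16 SsnnAagg=16 SsnnaaGg=8 Ssnnaagg=8
SSnnAAGg hits 8/256; gcd=8; 8÷8/256÷8 = 1/32

P(SSnnAAGg) = 1/32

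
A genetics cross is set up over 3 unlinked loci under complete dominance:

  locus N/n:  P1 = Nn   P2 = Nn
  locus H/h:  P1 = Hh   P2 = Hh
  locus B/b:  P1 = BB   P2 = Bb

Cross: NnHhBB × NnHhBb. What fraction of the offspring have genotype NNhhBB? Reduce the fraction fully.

P(NNhhBB) = 1/32

NnHhBB gametes: NHB×2, NhB×2, nHB×2, nhB×2
NnHhBb gametes: NHB×1, NHb×1, NhB×1, Nhb×1, nHB×1, nHb×1, nhB×1, nhb×1
NnHhBB×NnHhBb grid (8·8=64): NNHHBB=2 NNHHBb=2 NNHhBB=4 NNHhBb=4 NNhhBB=2 NNhhBb=2 NnHHBB=4 NnHHBb=4 NnHhBB=8 NnHhBb=8 NnhhBB=4 NnhhBb=4 nnHHBB=2 nnHHBb=2 nnHhBB=4 nnHhBb=4 nnhhBB=2 nnhhBb=2
NNhhBB hits 2/64; gcd=2; 2÷2/64÷2 = 1/32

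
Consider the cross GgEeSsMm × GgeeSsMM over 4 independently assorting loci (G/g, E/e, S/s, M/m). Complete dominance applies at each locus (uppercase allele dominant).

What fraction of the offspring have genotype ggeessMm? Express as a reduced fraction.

GgEeSsMm gametes: GESM×1, GESm×1, GEsM×1, GEsm×1, GeSM×1, GeSm×1, GesM×1, Gesm×1, gESM×1, gESm×1, gEsM×1, gEsm×1, geSM×1, geSm×1, gesM×1, gesm×1
GgeeSsMM gametes: GeSM×4, GesM×4, geSM×4, gesM×4
GgEeSsMm×GgeeSsMM grid (16·16=256): GGEeSSMM=4 GGEeSSMm=4 GGEeSsMM=8 GGEeSsMm=8 GGEessMM=4 GGEessMm=4 GGeeSSMM=4 GGeeSSMm=4 GGeeSsMM=8 GGeeSsMm=8 GGeessMM=4 GGeessMm=4 GgEeSSMM=8 GgEeSSMm=8 GgEeSsMM=16 GgEeSsMm=16 GgEessMM=8 GgEessMm=8 GgeeSSMM=8 GgeeSSMm=8 GgeeSsMM=16 GgeeSsMm=16 GgeessMM=8 GgeessMm=8 ggEeSSMM=4 ggEeSSMm=4 ggEeSsMM=8 ggEeSsMm=8 ggEessMM=4 ggEessMm=4 ggeeSSMM=4 ggeeSSMm=4 ggeeSsMM=8 ggeeSsMm=8 ggeessMM=4 ggeessMm=4
ggeessMm hits 4/256; gcd=4; 4÷4/256÷4 = 1/64

P(ggeessMm) = 1/64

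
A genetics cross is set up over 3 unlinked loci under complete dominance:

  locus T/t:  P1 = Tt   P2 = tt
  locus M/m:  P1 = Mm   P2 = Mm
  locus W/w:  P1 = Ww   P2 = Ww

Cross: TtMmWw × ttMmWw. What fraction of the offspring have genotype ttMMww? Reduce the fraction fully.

TtMmWw gametes: TMW×1, TMw×1, TmW×1, Tmw×1, tMW×1, tMw×1, tmW×1, tmw×1
ttMmWw gametes: tMW×2, tMw×2, tmW×2, tmw×2
TtMmWw×ttMmWw grid (8·8=64): TtMMWW=2 TtMMWw=4 TtMMww=2 TtMmWW=4 TtMmWw=8 TtMmww=4 TtmmWW=2 TtmmWw=4 Ttmmww=2 ttMMWW=2 ttMMWw=4 ttMMww=2 ttMmWW=4 ttMmWw=8 ttMmww=4 ttmmWW=2 ttmmWw=4 ttmmww=2
ttMMww hits 2/64; gcd=2; 2÷2/64÷2 = 1/32

P(ttMMww) = 1/32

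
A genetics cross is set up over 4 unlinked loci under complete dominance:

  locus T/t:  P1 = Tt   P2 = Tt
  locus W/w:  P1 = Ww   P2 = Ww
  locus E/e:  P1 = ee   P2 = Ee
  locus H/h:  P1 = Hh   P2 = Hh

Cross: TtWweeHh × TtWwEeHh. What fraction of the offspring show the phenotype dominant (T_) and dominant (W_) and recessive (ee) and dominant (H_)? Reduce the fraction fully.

TtWweeHh gametes: TWeH×2, TWeh×2, TweH×2, Tweh×2, tWeH×2, tWeh×2, tweH×2, tweh×2
TtWwEeHh gametes: TWEH×1, TWEh×1, TWeH×1, TWeh×1, TwEH×1, TwEh×1, TweH×1, Tweh×1, tWEH×1, tWEh×1, tWeH×1, tWeh×1, twEH×1, twEh×1, tweH×1, tweh×1
TtWweeHh×TtWwEeHh grid (16·16=256): TTWWEeHH=2 TTWWEeHh=4 TTWWEehh=2 TTWWeeHH=2 TTWWeeHh=4 TTWWeehh=2 TTWwEeHH=4 TTWwEeHh=8 TTWwEehh=4 TTWweeHH=4 TTWweeHh=8 TTWweehh=4 TTwwEeHH=2 TTwwEeHh=4 TTwwEehh=2 TTwweeHH=2 TTwweeHh=4 TTwweehh=2 TtWWEeHH=4 TtWWEeHh=8 TtWWEehh=4 TtWWeeHH=4 TtWWeeHh=8 TtWWeehh=4 TtWwEeHH=8 TtWwEeHh=16 TtWwEehh=8 TtWweeHH=8 TtWweeHh=16 TtWweehh=8 TtwwEeHH=4 TtwwEeHh=8 TtwwEehh=4 TtwweeHH=4 TtwweeHh=8 Ttwweehh=4 ttWWEeHH=2 ttWWEeHh=4 ttWWEehh=2 ttWWeeHH=2 ttWWeeHh=4 ttWWeehh=2 ttWwEeHH=4 ttWwEeHh=8 ttWwEehh=4 ttWweeHH=4 ttWweeHh=8 ttWweehh=4 ttwwEeHH=2 ttwwEeHh=4 ttwwEehh=2 ttwweeHH=2 ttwweeHh=4 ttwweehh=2
T_ W_ ee H_ hits 54/256; gcd=2; 54÷2/256÷2 = 27/128

P(T_ W_ ee H_) = 27/128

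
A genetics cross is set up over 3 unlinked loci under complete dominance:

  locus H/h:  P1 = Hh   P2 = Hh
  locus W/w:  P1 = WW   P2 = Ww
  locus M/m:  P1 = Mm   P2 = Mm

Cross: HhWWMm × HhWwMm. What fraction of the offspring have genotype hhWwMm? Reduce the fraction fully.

HhWWMm gametes: HWM×2, HWm×2, hWM×2, hWm×2
HhWwMm gametes: HWM×1, HWm×1, HwM×1, Hwm×1, hWM×1, hWm×1, hwM×1, hwm×1
HhWWMm×HhWwMm grid (8·8=64): HHWWMM=2 HHWWMm=4 HHWWmm=2 HHWwMM=2 HHWwMm=4 HHWwmm=2 HhWWMM=4 HhWWMm=8 HhWWmm=4 HhWwMM=4 HhWwMm=8 HhWwmm=4 hhWWMM=2 hhWWMm=4 hhWWmm=2 hhWwMM=2 hhWwMm=4 hhWwmm=2
hhWwMm hits 4/64; gcd=4; 4÷4/64÷4 = 1/16

P(hhWwMm) = 1/16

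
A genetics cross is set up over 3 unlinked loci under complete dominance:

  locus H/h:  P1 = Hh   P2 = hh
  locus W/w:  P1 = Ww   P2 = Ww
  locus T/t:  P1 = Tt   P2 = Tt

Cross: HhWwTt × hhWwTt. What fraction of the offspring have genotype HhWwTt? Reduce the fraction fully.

HhWwTt gametes: HWT×1, HWt×1, HwT×1, Hwt×1, hWT×1, hWt×1, hwT×1, hwt×1
hhWwTt gametes: hWT×2, hWt×2, hwT×2, hwt×2
HhWwTt×hhWwTt grid (8·8=64): HhWWTT=2 HhWWTt=4 HhWWtt=2 HhWwTT=4 HhWwTt=8 HhWwtt=4 HhwwTT=2 HhwwTt=4 Hhwwtt=2 hhWWTT=2 hhWWTt=4 hhWWtt=2 hhWwTT=4 hhWwTt=8 hhWwtt=4 hhwwTT=2 hhwwTt=4 hhwwtt=2
HhWwTt hits 8/64; gcd=8; 8÷8/64÷8 = 1/8

P(HhWwTt) = 1/8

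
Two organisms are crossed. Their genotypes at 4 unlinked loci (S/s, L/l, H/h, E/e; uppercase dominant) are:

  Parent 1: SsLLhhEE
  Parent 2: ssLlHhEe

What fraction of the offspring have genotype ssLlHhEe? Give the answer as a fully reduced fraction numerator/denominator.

SsLLhhEE gametes: SLhE×8, sLhE×8
ssLlHhEe gametes: sLHE×2, sLHe×2, sLhE×2, sLhe×2, slHE×2, slHe×2, slhE×2, slhe×2
SsLLhhEE×ssLlHhEe grid (16·16=256): SsLLHhEE=16 SsLLHhEe=16 SsLLhhEE=16 SsLLhhEe=16 SsLlHhEE=16 SsLlHhEe=16 SsLlhhEE=16 SsLlhhEe=16 ssLLHhEE=16 ssLLHhEe=16 ssLLhhEE=16 ssLLhhEe=16 ssLlHhEE=16 ssLlHhEe=16 ssLlhhEE=16 ssLlhhEe=16
ssLlHhEe hits 16/256; gcd=16; 16÷16/256÷16 = 1/16

P(ssLlHhEe) = 1/16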